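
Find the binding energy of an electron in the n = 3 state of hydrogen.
1.5117 eV

The ionization energy is the energy needed to remove the electron completely (n → ∞).

For hydrogen, E_n = -13.6057 eV / n².

At n = 3: E_3 = -13.6057 / 3² = -1.5117444 eV
At n = ∞: E_∞ = 0 eV

Ionization energy = E_∞ - E_3 = 0 - (-1.5117444) = 1.5117444 eV
Ionization energy ≈ 1.5117 eV

This is also called the binding energy of the electron in state n = 3.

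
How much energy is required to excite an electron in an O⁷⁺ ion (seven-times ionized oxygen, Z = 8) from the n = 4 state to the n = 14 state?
49.9801 eV

The energy levels of a hydrogen-like atom are E_n = -13.6057 Z² eV / n².

Energy at n = 4: E_4 = -13.6057 × 8² / 4² = -54.4228000 eV
Energy at n = 14: E_14 = -13.6057 × 8² / 14² = -4.4426776 eV

The excitation energy is the difference:
ΔE = E_14 - E_4
ΔE = -4.4426776 - (-54.4228000)
ΔE = 49.9801 eV

Since this is positive, energy must be absorbed (photon absorption).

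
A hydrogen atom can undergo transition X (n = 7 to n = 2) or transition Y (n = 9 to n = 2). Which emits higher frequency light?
9 → 2

Calculate the energy for each transition:

Transition 7 → 2:
ΔE₁ = |E_2 - E_7| = |-13.6057/2² - (-13.6057/7²)|
ΔE₁ = |-3.40142500 - (-0.27766735)| = 3.12376 eV

Transition 9 → 2:
ΔE₂ = |E_2 - E_9| = |-13.6057/2² - (-13.6057/9²)|
ΔE₂ = |-3.40142500 - (-0.16797160)| = 3.23345 eV

Since 3.23345 eV > 3.12376 eV, the transition 9 → 2 emits the more energetic photon.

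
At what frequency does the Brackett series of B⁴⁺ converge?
5.14e+15 Hz

The series limit corresponds to the transition from n = ∞ to n = 4.
This is the highest energy (shortest wavelength) transition in the Brackett series.

E_∞ = 0 eV
E_4 = -13.6057 × 5² / 4² = -21.25891 eV

Energy at series limit:
ΔE = E_∞ - E_4 = 0 - (-21.25891) = 21.25891 eV
E = 21.25891 eV × (1.602177 × 10⁻¹⁹ J/eV) = 3.4061e-18 J
f = E/h = 3.4061e-18 J / (6.62607 × 10⁻³⁴ J·s) = 5.14e+15 Hz

This energy equals the ionization energy from the n = 4 state of B⁴⁺.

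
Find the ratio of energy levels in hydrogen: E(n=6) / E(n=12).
4.00000

Using E_n = -13.6057 Z² / n² eV with Z = 1:

E_6 = -13.6057 / 6² = -13.6057 / 36 = -0.37793611111 eV
E_12 = -13.6057 / 12² = -13.6057 / 144 = -0.09448402778 eV

The ratio is:
E_6/E_12 = (-0.37793611111) / (-0.09448402778)
E_6/E_12 = (-13.6057/36) / (-13.6057/144)
E_6/E_12 = 144/36
E_6/E_12 = 4.00000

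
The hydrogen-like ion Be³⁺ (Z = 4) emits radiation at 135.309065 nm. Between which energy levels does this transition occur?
n = 7 → n = 4

First, find the photon energy from the wavelength (hc = 1239.84 eV·nm):
E = hc/λ = 1239.84 eV·nm / 135.309065 nm = 9.1630224 eV

The energy levels of Be³⁺ satisfy E_n = -13.6057 × 4² / n² eV, so an emission n_i → n_f releases
ΔE = 13.6057 × 4² × (1/n_f² − 1/n_i²) eV.

Setting ΔE equal to the photon energy:
1/n_f² − 1/n_i² = 9.1630224 / (13.6057 × 4²) = 0.042091837

Since 1/n_i² must be positive, we need 1/n_f² > 0.042091837, i.e. n_f ≤ 4. For each allowed n_f, solve n_i = (1/n_f² − 0.042091837)^(−1/2) and check whether it is a whole number:
  n_f = 1: 1/n_i² = 1.000000000 − 0.042091837 = 0.957908163 → n_i = 1.022  (not an integer) ✗
  n_f = 2: 1/n_i² = 0.250000000 − 0.042091837 = 0.207908163 → n_i = 2.193  (not an integer) ✗
  n_f = 3: 1/n_i² = 0.111111111 − 0.042091837 = 0.069019274 → n_i = 3.806  (not an integer) ✗
  n_f = 4: 1/n_i² = 0.062500000 − 0.042091837 = 0.020408163 → n_i = 7.000  → integer, n_i = 7 ✓

Only n_f = 4 gives an integer upper level, n_i = 7.

The transition is from n = 7 to n = 4 (emission).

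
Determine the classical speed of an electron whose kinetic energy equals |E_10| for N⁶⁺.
1.53e+06 m/s (or 0.5108% of c)

The binding energy at n = 10 for N⁶⁺ is:
E_10 = -13.6057 × 7²/10² = -6.666793 eV
|E_10| = 6.666793 eV

Convert to Joules:
KE = 6.666793 eV × (1.602177 × 10⁻¹⁹ J/eV) = 1.0681e-18 J

Using KE = ½mv²:
v = √(2·KE/m_e)
v = √(2 × 1.0681e-18 J / 9.10938 × 10⁻³¹ kg)
v = 1.53e+06 m/s

This is approximately 0.5108% the speed of light.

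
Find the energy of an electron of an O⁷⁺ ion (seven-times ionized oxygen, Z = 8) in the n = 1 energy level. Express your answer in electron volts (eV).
-870.7648 eV

The energy levels of a hydrogen-like atom are given by:
E_n = -13.6057 Z² / n² eV  (with Z = 8 for O⁷⁺)

For n = 1:
E_1 = -13.6057 × 8² / 1²
E_1 = -13.6057 × 64 / 1
E_1 = -870.7648 eV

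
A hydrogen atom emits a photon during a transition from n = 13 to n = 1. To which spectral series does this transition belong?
Lyman series

The spectral series in hydrogen are named based on the final (lower) energy level:
- Lyman series: n_final = 1 (ultraviolet)
- Balmer series: n_final = 2 (visible/near-UV)
- Paschen series: n_final = 3 (infrared)
- Brackett series: n_final = 4 (infrared)
- Pfund series: n_final = 5 (far infrared)

Since this transition ends at n = 1, it belongs to the Lyman series.

For reference, this 13 → 1 line has photon energy
ΔE = 13.6057 eV × (1/1² - 1/13²) = 13.5252 eV,
corresponding to wavelength λ = hc/ΔE = 1239.84 eV·nm / 13.5252 eV = 91.67 nm in the ultraviolet region.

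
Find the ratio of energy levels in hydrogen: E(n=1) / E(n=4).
16.00

Using E_n = -13.6057 Z² / n² eV with Z = 1:

E_1 = -13.6057 / 1² = -13.6057 / 1 = -13.60570000 eV
E_4 = -13.6057 / 4² = -13.6057 / 16 = -0.85035625 eV

The ratio is:
E_1/E_4 = (-13.60570000) / (-0.85035625)
E_1/E_4 = (-13.6057/1) / (-13.6057/16)
E_1/E_4 = 16/1
E_1/E_4 = 16.00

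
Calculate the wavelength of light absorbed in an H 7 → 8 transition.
19051.52 nm

First, find the transition energy using E_n = -13.6057 / n² eV:
E_7 = -13.6057 / 7² = -0.2776673469 eV
E_8 = -13.6057 / 8² = -0.2125890625 eV

Photon energy: |ΔE| = |E_8 - E_7| = 0.0650782844 eV

Convert to wavelength using E = hc/λ with hc = 1239.84 eV·nm:
λ = hc/E = 1239.84 eV·nm / 0.0650782844 eV
λ = 19051.52 nm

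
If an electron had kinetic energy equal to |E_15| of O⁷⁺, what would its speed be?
1.17e+06 m/s (or 0.389191% of c)

The binding energy at n = 15 for O⁷⁺ is:
E_15 = -13.6057 × 8²/15² = -3.87006578 eV
|E_15| = 3.87006578 eV

Convert to Joules:
KE = 3.87006578 eV × (1.602177 × 10⁻¹⁹ J/eV) = 6.2005e-19 J

Using KE = ½mv²:
v = √(2·KE/m_e)
v = √(2 × 6.2005e-19 J / 9.10938 × 10⁻³¹ kg)
v = 1.17e+06 m/s

This is approximately 0.389191% the speed of light.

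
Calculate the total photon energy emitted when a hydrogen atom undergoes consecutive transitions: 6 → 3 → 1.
13.23 eV

The energy levels of hydrogen are E_n = -13.6057 / n² eV.

First transition (6 → 3):
ΔE₁ = |E_3 - E_6|
ΔE₁ = |-1.51174444 - (-0.37793611)| = 1.13381 eV

Second transition (3 → 1):
ΔE₂ = |E_1 - E_3|
ΔE₂ = |-13.60570000 - (-1.51174444)| = 12.09396 eV

Total energy released:
E_total = ΔE₁ + ΔE₂ = 1.13381 + 12.09396 = 13.23 eV

Note: This equals the direct transition 6 → 1: 13.23 eV ✓
Energy is conserved regardless of the path taken.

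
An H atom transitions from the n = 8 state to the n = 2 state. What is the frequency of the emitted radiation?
7.711e+14 Hz

First, find the transition energy:
E_8 = -13.6057 / 8² = -0.212589 eV
E_2 = -13.6057 / 2² = -3.401425 eV
|ΔE| = |E_2 - E_8| = 3.188836 eV

Convert to Joules: E = 3.188836 eV × (1.602177 × 10⁻¹⁹ J/eV) = 5.10908e-19 J

Using E = hf:
f = E/h = 5.10908e-19 J / (6.62607 × 10⁻³⁴ J·s)
f = 7.711e+14 Hz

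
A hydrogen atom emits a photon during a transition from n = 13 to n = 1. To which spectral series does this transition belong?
Lyman series

The spectral series in hydrogen are named based on the final (lower) energy level:
- Lyman series: n_final = 1 (ultraviolet)
- Balmer series: n_final = 2 (visible/near-UV)
- Paschen series: n_final = 3 (infrared)
- Brackett series: n_final = 4 (infrared)
- Pfund series: n_final = 5 (far infrared)

Since this transition ends at n = 1, it belongs to the Lyman series.

For reference, this 13 → 1 line has photon energy
ΔE = 13.6057 eV × (1/1² - 1/13²) = 13.52519290 eV,
corresponding to wavelength λ = hc/ΔE = 1239.84 eV·nm / 13.52519290 eV = 91.668933 nm in the ultraviolet region.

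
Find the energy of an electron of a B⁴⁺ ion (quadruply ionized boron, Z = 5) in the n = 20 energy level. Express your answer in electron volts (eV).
-0.85 eV

The energy levels of a hydrogen-like atom are given by:
E_n = -13.6057 Z² / n² eV  (with Z = 5 for B⁴⁺)

For n = 20:
E_20 = -13.6057 × 5² / 20²
E_20 = -13.6057 × 25 / 400
E_20 = -0.85 eV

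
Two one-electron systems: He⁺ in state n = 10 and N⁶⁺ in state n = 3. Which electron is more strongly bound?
N⁶⁺ at n = 3 (E = -74.08 eV)

Using E_n = -13.6057 Z² / n² eV:

He⁺ (Z = 2) at n = 10:
E = -13.6057 × 2² / 10² = -13.6057 × 4 / 100 = -0.54423 eV

N⁶⁺ (Z = 7) at n = 3:
E = -13.6057 × 7² / 3² = -13.6057 × 49 / 9 = -74.07548 eV

Since -74.07548 eV < -0.54423 eV,
N⁶⁺ at n = 3 is more tightly bound (requires more energy to ionize).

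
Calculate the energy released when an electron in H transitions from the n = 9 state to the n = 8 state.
0.045 eV

The energy levels are E_n = -13.6057 eV / n².

Energy at n = 9: E_9 = -13.6057 / 9² = -0.167972 eV
Energy at n = 8: E_8 = -13.6057 / 8² = -0.212589 eV

For emission (electron falling to lower state), the photon energy is:
E_photon = E_9 - E_8 = |-0.167972 - (-0.212589)|
E_photon = 0.045 eV

This energy is carried away by the emitted photon.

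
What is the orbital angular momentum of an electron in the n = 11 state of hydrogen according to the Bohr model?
1.16003e-33 J·s (or 11ℏ)

In the Bohr model, angular momentum is quantized:
L = nℏ

where ℏ = h/(2π) = 1.0545718e-34 J·s

For n = 11:
L = 11 × 1.0545718e-34 J·s
L = 1.16003e-33 J·s

This can also be written as L = 11ℏ.
The angular momentum is an integer multiple of the reduced Planck constant.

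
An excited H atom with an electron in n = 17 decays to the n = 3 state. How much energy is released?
1.4647 eV

The energy levels are E_n = -13.6057 eV / n².

Energy at n = 17: E_17 = -13.6057 / 17² = -0.0470785 eV
Energy at n = 3: E_3 = -13.6057 / 3² = -1.5117444 eV

For emission (electron falling to lower state), the photon energy is:
E_photon = E_17 - E_3 = |-0.0470785 - (-1.5117444)|
E_photon = 1.4647 eV

This energy is carried away by the emitted photon.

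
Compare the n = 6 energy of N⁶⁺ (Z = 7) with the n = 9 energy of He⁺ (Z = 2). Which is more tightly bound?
N⁶⁺ at n = 6 (E = -18.52 eV)

Using E_n = -13.6057 Z² / n² eV:

N⁶⁺ (Z = 7) at n = 6:
E = -13.6057 × 7² / 6² = -13.6057 × 49 / 36 = -18.51887 eV

He⁺ (Z = 2) at n = 9:
E = -13.6057 × 2² / 9² = -13.6057 × 4 / 81 = -0.67189 eV

Since -18.51887 eV < -0.67189 eV,
N⁶⁺ at n = 6 is more tightly bound (requires more energy to ionize).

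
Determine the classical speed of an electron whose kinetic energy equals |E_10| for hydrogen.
2.19e+05 m/s (or 0.073% of c)

The binding energy at n = 10 for hydrogen is:
E_10 = -13.6057/10² = -0.136057 eV
|E_10| = 0.136057 eV

Convert to Joules:
KE = 0.136057 eV × (1.602177 × 10⁻¹⁹ J/eV) = 2.1799e-20 J

Using KE = ½mv²:
v = √(2·KE/m_e)
v = √(2 × 2.1799e-20 J / 9.10938 × 10⁻³¹ kg)
v = 2.19e+05 m/s

This is approximately 0.073% the speed of light.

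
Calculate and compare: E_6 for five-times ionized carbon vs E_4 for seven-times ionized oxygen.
O⁷⁺ at n = 4 (E = -54.423 eV)

Using E_n = -13.6057 Z² / n² eV:

C⁵⁺ (Z = 6) at n = 6:
E = -13.6057 × 6² / 6² = -13.6057 × 36 / 36 = -13.605700 eV

O⁷⁺ (Z = 8) at n = 4:
E = -13.6057 × 8² / 4² = -13.6057 × 64 / 16 = -54.422800 eV

Since -54.422800 eV < -13.605700 eV,
O⁷⁺ at n = 4 is more tightly bound (requires more energy to ionize).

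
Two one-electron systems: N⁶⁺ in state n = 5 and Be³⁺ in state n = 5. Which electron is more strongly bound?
N⁶⁺ at n = 5 (E = -26.667 eV)

Using E_n = -13.6057 Z² / n² eV:

N⁶⁺ (Z = 7) at n = 5:
E = -13.6057 × 7² / 5² = -13.6057 × 49 / 25 = -26.667172 eV

Be³⁺ (Z = 4) at n = 5:
E = -13.6057 × 4² / 5² = -13.6057 × 16 / 25 = -8.707648 eV

Since -26.667172 eV < -8.707648 eV,
N⁶⁺ at n = 5 is more tightly bound (requires more energy to ionize).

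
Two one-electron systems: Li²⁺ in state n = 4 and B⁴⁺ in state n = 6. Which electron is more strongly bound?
B⁴⁺ at n = 6 (E = -9.448403 eV)

Using E_n = -13.6057 Z² / n² eV:

Li²⁺ (Z = 3) at n = 4:
E = -13.6057 × 3² / 4² = -13.6057 × 9 / 16 = -7.653206250 eV

B⁴⁺ (Z = 5) at n = 6:
E = -13.6057 × 5² / 6² = -13.6057 × 25 / 36 = -9.448402778 eV

Since -9.448402778 eV < -7.653206250 eV,
B⁴⁺ at n = 6 is more tightly bound (requires more energy to ionize).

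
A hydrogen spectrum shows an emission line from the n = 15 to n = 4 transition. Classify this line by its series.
Brackett series

The spectral series in hydrogen are named based on the final (lower) energy level:
- Lyman series: n_final = 1 (ultraviolet)
- Balmer series: n_final = 2 (visible/near-UV)
- Paschen series: n_final = 3 (infrared)
- Brackett series: n_final = 4 (infrared)
- Pfund series: n_final = 5 (far infrared)

Since this transition ends at n = 4, it belongs to the Brackett series.

For reference, this 15 → 4 line has photon energy
ΔE = 13.6057 eV × (1/4² - 1/15²) = 0.789886472 eV,
corresponding to wavelength λ = hc/ΔE = 1239.84 eV·nm / 0.789886472 eV = 1569.643 nm in the infrared region.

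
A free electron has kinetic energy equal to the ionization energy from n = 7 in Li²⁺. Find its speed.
9.376e+05 m/s (or 0.3127% of c)

The binding energy at n = 7 for Li²⁺ is:
E_7 = -13.6057 × 3²/7² = -2.499006 eV
|E_7| = 2.499006 eV

Convert to Joules:
KE = 2.499006 eV × (1.602177 × 10⁻¹⁹ J/eV) = 4.00385e-19 J

Using KE = ½mv²:
v = √(2·KE/m_e)
v = √(2 × 4.00385e-19 J / 9.10938 × 10⁻³¹ kg)
v = 9.376e+05 m/s

This is approximately 0.3127% the speed of light.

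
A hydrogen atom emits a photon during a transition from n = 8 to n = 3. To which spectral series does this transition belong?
Paschen series

The spectral series in hydrogen are named based on the final (lower) energy level:
- Lyman series: n_final = 1 (ultraviolet)
- Balmer series: n_final = 2 (visible/near-UV)
- Paschen series: n_final = 3 (infrared)
- Brackett series: n_final = 4 (infrared)
- Pfund series: n_final = 5 (far infrared)

Since this transition ends at n = 3, it belongs to the Paschen series.

For reference, this 8 → 3 line has photon energy
ΔE = 13.6057 eV × (1/3² - 1/8²) = 1.29915538 eV,
corresponding to wavelength λ = hc/ΔE = 1239.84 eV·nm / 1.29915538 eV = 954.3431 nm in the infrared region.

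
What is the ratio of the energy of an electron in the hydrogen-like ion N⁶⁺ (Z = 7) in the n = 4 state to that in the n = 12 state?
9.00

Using E_n = -13.6057 Z² / n² eV with Z = 7:

E_4 = -13.6057 × 7² / 4² = -666.6793 / 16 = -41.66745625 eV
E_12 = -13.6057 × 7² / 12² = -666.6793 / 144 = -4.62971736 eV

The ratio is:
E_4/E_12 = (-41.66745625) / (-4.62971736)
E_4/E_12 = (-666.6793/16) / (-666.6793/144)
E_4/E_12 = 144/16
E_4/E_12 = 9.00
(Note: the Z² factors cancel in the ratio.)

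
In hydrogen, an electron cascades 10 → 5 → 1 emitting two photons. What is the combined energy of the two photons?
13.470 eV

The energy levels of hydrogen are E_n = -13.6057 / n² eV.

First transition (10 → 5):
ΔE₁ = |E_5 - E_10|
ΔE₁ = |-0.544228000 - (-0.136057000)| = 0.408171 eV

Second transition (5 → 1):
ΔE₂ = |E_1 - E_5|
ΔE₂ = |-13.605700000 - (-0.544228000)| = 13.061472 eV

Total energy released:
E_total = ΔE₁ + ΔE₂ = 0.408171 + 13.061472 = 13.470 eV

Note: This equals the direct transition 10 → 1: 13.470 eV ✓
Energy is conserved regardless of the path taken.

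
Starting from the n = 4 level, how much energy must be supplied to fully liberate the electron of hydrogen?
0.85 eV

The ionization energy is the energy needed to remove the electron completely (n → ∞).

For hydrogen, E_n = -13.6057 eV / n².

At n = 4: E_4 = -13.6057 / 4² = -0.85036 eV
At n = ∞: E_∞ = 0 eV

Ionization energy = E_∞ - E_4 = 0 - (-0.85036) = 0.85036 eV
Ionization energy ≈ 0.85 eV

This is also called the binding energy of the electron in state n = 4.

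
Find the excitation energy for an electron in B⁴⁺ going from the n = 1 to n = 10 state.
336.74108 eV

The energy levels of a hydrogen-like atom are E_n = -13.6057 Z² eV / n².

Energy at n = 1: E_1 = -13.6057 × 5² / 1² = -340.14250000 eV
Energy at n = 10: E_10 = -13.6057 × 5² / 10² = -3.40142500 eV

The excitation energy is the difference:
ΔE = E_10 - E_1
ΔE = -3.40142500 - (-340.14250000)
ΔE = 336.74108 eV

Since this is positive, energy must be absorbed (photon absorption).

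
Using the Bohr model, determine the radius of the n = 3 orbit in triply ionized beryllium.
0.11906 nm (or 1.19065 Å)

The Bohr radius formula is:
r_n = n² a₀ / Z

where a₀ = 0.05291772 nm is the Bohr radius.

For Be³⁺ (Z = 4) at n = 3:
r_3 = 3² × 0.05291772 nm / 4
r_3 = 9 × 0.05291772 nm / 4
r_3 = 0.476259 nm / 4
r_3 = 0.11906 nm

The electron orbits at approximately 0.11906 nm from the nucleus.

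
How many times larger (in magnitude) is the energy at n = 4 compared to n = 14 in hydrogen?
12.25

Using E_n = -13.6057 Z² / n² eV with Z = 1:

E_4 = -13.6057 / 4² = -13.6057 / 16 = -0.85035625 eV
E_14 = -13.6057 / 14² = -13.6057 / 196 = -0.06941684 eV

The ratio is:
E_4/E_14 = (-0.85035625) / (-0.06941684)
E_4/E_14 = (-13.6057/16) / (-13.6057/196)
E_4/E_14 = 196/16
E_4/E_14 = 12.25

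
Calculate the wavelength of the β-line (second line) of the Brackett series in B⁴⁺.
104.977743 nm

The lines of a series are numbered from the longest wavelength (smallest ΔE) outward; the second line is the transition from n = n_f + 2 to n_f.
The Brackett series has all transitions ending at n_f = 4.

For B⁴⁺ (Z = 5), the second line (β-line) is the jump from n = 6 to n = 4:
E_6 = -13.6057 × 5² / 6² = -9.448402778 eV
E_4 = -13.6057 × 5² / 4² = -21.258906250 eV
ΔE = E_6 - E_4 = 11.810503472 eV

λ = hc/E = 1239.84 eV·nm / 11.810503472 eV
λ = 104.977743 nm

This is the β-line of the Brackett series in B⁴⁺.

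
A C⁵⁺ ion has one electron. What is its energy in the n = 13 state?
-2.89826 eV

For hydrogen-like ions, the energy levels scale with Z²:
E_n = -13.6057 Z² / n² eV

For C⁵⁺ (Z = 6) at n = 13:
E_13 = -13.6057 × 6² / 13²
E_13 = -13.6057 × 36 / 169
E_13 = -489.8052 / 169
E_13 = -2.89826 eV

The energy is 36 times more negative than hydrogen at the same n due to the stronger nuclear charge.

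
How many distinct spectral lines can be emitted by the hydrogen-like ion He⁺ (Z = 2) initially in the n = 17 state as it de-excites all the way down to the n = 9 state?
36

The electron can occupy levels n = 9, 10, ..., 17 during de-excitation — that is m = 17 - 9 + 1 = 9 distinct levels.

The number of distinct spectral lines equals the number of ways to choose 2 of these m levels (each pair gives one possible emission transition):

Number of lines = m(m-1)/2 = 9×8/2 = 36

These correspond to all possible transitions between the 9 levels:
17 → 16, 17 → 15, 17 → 14, 17 → 13, 17 → 12, 17 → 11, 17 → 10, 17 → 9...

Each transition produces a photon with a unique energy (and thus wavelength). This count does not depend on Z.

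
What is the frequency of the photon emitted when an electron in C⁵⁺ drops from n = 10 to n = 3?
1.198e+16 Hz

First, find the transition energy:
E_10 = -13.6057 × 6² / 10² = -4.89805200 eV
E_3 = -13.6057 × 6² / 3² = -54.42280000 eV
|ΔE| = |E_3 - E_10| = 49.52474800 eV

Convert to Joules: E = 49.52474800 eV × (1.602177 × 10⁻¹⁹ J/eV) = 7.93474e-18 J

Using E = hf:
f = E/h = 7.93474e-18 J / (6.62607 × 10⁻³⁴ J·s)
f = 1.198e+16 Hz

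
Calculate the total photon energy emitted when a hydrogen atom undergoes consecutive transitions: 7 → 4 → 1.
13.3280 eV

The energy levels of hydrogen are E_n = -13.6057 / n² eV.

First transition (7 → 4):
ΔE₁ = |E_4 - E_7|
ΔE₁ = |-0.8503562500 - (-0.2776673469)| = 0.5726889 eV

Second transition (4 → 1):
ΔE₂ = |E_1 - E_4|
ΔE₂ = |-13.6057000000 - (-0.8503562500)| = 12.7553438 eV

Total energy released:
E_total = ΔE₁ + ΔE₂ = 0.5726889 + 12.7553438 = 13.3280 eV

Note: This equals the direct transition 7 → 1: 13.3280 eV ✓
Energy is conserved regardless of the path taken.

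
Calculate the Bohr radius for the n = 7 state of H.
2.592968 nm (or 25.929683 Å)

The Bohr radius formula is:
r_n = n² a₀ / Z

where a₀ = 0.052917721 nm is the Bohr radius.

For H (Z = 1) at n = 7:
r_7 = 7² × 0.052917721 nm / 1
r_7 = 49 × 0.052917721 nm / 1
r_7 = 2.5929683 nm / 1
r_7 = 2.592968 nm

The electron orbits at approximately 2.592968 nm from the nucleus.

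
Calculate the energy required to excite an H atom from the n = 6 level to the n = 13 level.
0.297 eV

The energy levels of a hydrogen-like atom are E_n = -13.6057 eV / n².

Energy at n = 6: E_6 = -13.6057 / 6² = -0.377936 eV
Energy at n = 13: E_13 = -13.6057 / 13² = -0.080507 eV

The excitation energy is the difference:
ΔE = E_13 - E_6
ΔE = -0.080507 - (-0.377936)
ΔE = 0.297 eV

Since this is positive, energy must be absorbed (photon absorption).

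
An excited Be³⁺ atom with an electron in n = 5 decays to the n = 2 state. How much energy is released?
45.71515 eV

The energy levels are E_n = -13.6057 Z² eV / n².

Energy at n = 5: E_5 = -13.6057 × 4² / 5² = -8.70764800 eV
Energy at n = 2: E_2 = -13.6057 × 4² / 2² = -54.42280000 eV

For emission (electron falling to lower state), the photon energy is:
E_photon = E_5 - E_2 = |-8.70764800 - (-54.42280000)|
E_photon = 45.71515 eV

This energy is carried away by the emitted photon.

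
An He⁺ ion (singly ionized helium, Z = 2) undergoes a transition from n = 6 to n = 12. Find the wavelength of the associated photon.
1093.518 nm

First, find the transition energy using E_n = -13.6057 Z² / n² eV:
E_6 = -13.6057 × 2² / 6² = -1.51174444 eV
E_12 = -13.6057 × 2² / 12² = -0.37793611 eV

Photon energy: |ΔE| = |E_12 - E_6| = 1.13380833 eV

Convert to wavelength using E = hc/λ with hc = 1239.84 eV·nm:
λ = hc/E = 1239.84 eV·nm / 1.13380833 eV
λ = 1093.518 nm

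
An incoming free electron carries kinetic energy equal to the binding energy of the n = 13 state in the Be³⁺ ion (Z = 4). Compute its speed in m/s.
6.7314e+05 m/s (or 0.22453% of c)

The binding energy at n = 13 for Be³⁺ is:
E_13 = -13.6057 × 4²/13² = -1.2881136 eV
|E_13| = 1.2881136 eV

Convert to Joules:
KE = 1.2881136 eV × (1.602177 × 10⁻¹⁹ J/eV) = 2.063786e-19 J

Using KE = ½mv²:
v = √(2·KE/m_e)
v = √(2 × 2.063786e-19 J / 9.10938 × 10⁻³¹ kg)
v = 6.7314e+05 m/s

This is approximately 0.22453% the speed of light.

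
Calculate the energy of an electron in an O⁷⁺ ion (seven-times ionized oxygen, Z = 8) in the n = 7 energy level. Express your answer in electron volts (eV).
-17.77071 eV

The energy levels of a hydrogen-like atom are given by:
E_n = -13.6057 Z² / n² eV  (with Z = 8 for O⁷⁺)

For n = 7:
E_7 = -13.6057 × 8² / 7²
E_7 = -13.6057 × 64 / 49
E_7 = -17.77071 eV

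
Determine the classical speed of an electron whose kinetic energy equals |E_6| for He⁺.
7.29231e+05 m/s (or 0.24% of c)

The binding energy at n = 6 for He⁺ is:
E_6 = -13.6057 × 2²/6² = -1.51174444 eV
|E_6| = 1.51174444 eV

Convert to Joules:
KE = 1.51174444 eV × (1.602177 × 10⁻¹⁹ J/eV) = 2.4220822e-19 J

Using KE = ½mv²:
v = √(2·KE/m_e)
v = √(2 × 2.4220822e-19 J / 9.10938 × 10⁻³¹ kg)
v = 7.29231e+05 m/s

This is approximately 0.24% the speed of light.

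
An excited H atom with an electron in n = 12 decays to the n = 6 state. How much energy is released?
0.28345 eV

The energy levels are E_n = -13.6057 eV / n².

Energy at n = 12: E_12 = -13.6057 / 12² = -0.09448403 eV
Energy at n = 6: E_6 = -13.6057 / 6² = -0.37793611 eV

For emission (electron falling to lower state), the photon energy is:
E_photon = E_12 - E_6 = |-0.09448403 - (-0.37793611)|
E_photon = 0.28345 eV

This energy is carried away by the emitted photon.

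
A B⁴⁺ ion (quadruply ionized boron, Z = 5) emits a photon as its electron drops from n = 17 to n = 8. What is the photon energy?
4.1378 eV

The energy levels are E_n = -13.6057 Z² eV / n².

Energy at n = 17: E_17 = -13.6057 × 5² / 17² = -1.1769637 eV
Energy at n = 8: E_8 = -13.6057 × 5² / 8² = -5.3147266 eV

For emission (electron falling to lower state), the photon energy is:
E_photon = E_17 - E_8 = |-1.1769637 - (-5.3147266)|
E_photon = 4.1378 eV

This energy is carried away by the emitted photon.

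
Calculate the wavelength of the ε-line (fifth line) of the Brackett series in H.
1816.92248 nm

The lines of a series are numbered from the longest wavelength (smallest ΔE) outward; the fifth line is the transition from n = n_f + 5 to n_f.
The Brackett series has all transitions ending at n_f = 4.

For H, the fifth line (ε-line) is the jump from n = 9 to n = 4:
E_9 = -13.6057 / 9² = -0.16797160494 eV
E_4 = -13.6057 / 4² = -0.85035625000 eV
ΔE = E_9 - E_4 = 0.68238464506 eV

λ = hc/E = 1239.84 eV·nm / 0.68238464506 eV
λ = 1816.92248 nm

This is the ε-line of the Brackett series in H.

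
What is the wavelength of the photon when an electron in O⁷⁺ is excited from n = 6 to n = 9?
92.27 nm

First, find the transition energy using E_n = -13.6057 Z² / n² eV:
E_6 = -13.6057 × 8² / 6² = -24.1879 eV
E_9 = -13.6057 × 8² / 9² = -10.7502 eV

Photon energy: |ΔE| = |E_9 - E_6| = 13.4377 eV

Convert to wavelength using E = hc/λ with hc = 1239.84 eV·nm:
λ = hc/E = 1239.84 eV·nm / 13.4377 eV
λ = 92.27 nm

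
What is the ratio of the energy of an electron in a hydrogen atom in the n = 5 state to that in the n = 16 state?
10.240000

Using E_n = -13.6057 Z² / n² eV with Z = 1:

E_5 = -13.6057 / 5² = -13.6057 / 25 = -0.544228000000 eV
E_16 = -13.6057 / 16² = -13.6057 / 256 = -0.053147265625 eV

The ratio is:
E_5/E_16 = (-0.544228000000) / (-0.053147265625)
E_5/E_16 = (-13.6057/25) / (-13.6057/256)
E_5/E_16 = 256/25
E_5/E_16 = 10.240000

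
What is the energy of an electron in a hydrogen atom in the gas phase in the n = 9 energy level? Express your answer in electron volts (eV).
-0.168 eV

The energy levels of a hydrogen-like atom are given by:
E_n = -13.6057 eV / n²

For n = 9:
E_9 = -13.6057 eV / 9²
E_9 = -13.6057 eV / 81
E_9 = -0.168 eV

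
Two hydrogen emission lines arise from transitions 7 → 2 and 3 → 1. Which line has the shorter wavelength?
3 → 1

Calculate the energy for each transition:

Transition 7 → 2:
ΔE₁ = |E_2 - E_7| = |-13.6057/2² - (-13.6057/7²)|
ΔE₁ = |-3.401425000 - (-0.277667347)| = 3.123758 eV

Transition 3 → 1:
ΔE₂ = |E_1 - E_3| = |-13.6057/1² - (-13.6057/3²)|
ΔE₂ = |-13.605700000 - (-1.511744444)| = 12.093956 eV

Since 12.093956 eV > 3.123758 eV, the transition 3 → 1 emits the more energetic photon.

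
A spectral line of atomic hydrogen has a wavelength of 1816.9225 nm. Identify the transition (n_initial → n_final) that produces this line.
n = 9 → n = 4

First, find the photon energy from the wavelength (hc = 1239.84 eV·nm):
E = hc/λ = 1239.84 eV·nm / 1816.9225 nm = 0.68238464 eV

The energy levels of hydrogen satisfy E_n = -13.6057 / n² eV, so an emission n_i → n_f releases
ΔE = 13.6057 × (1/n_f² − 1/n_i²) eV.

Setting ΔE equal to the photon energy:
1/n_f² − 1/n_i² = 0.68238464 / 13.6057 = 0.050154321

Since 1/n_i² must be positive, we need 1/n_f² > 0.050154321, i.e. n_f ≤ 4. For each allowed n_f, solve n_i = (1/n_f² − 0.050154321)^(−1/2) and check whether it is a whole number:
  n_f = 1: 1/n_i² = 1.000000000 − 0.050154321 = 0.949845679 → n_i = 1.026  (not an integer) ✗
  n_f = 2: 1/n_i² = 0.250000000 − 0.050154321 = 0.199845679 → n_i = 2.237  (not an integer) ✗
  n_f = 3: 1/n_i² = 0.111111111 − 0.050154321 = 0.060956790 → n_i = 4.050  (not an integer) ✗
  n_f = 4: 1/n_i² = 0.062500000 − 0.050154321 = 0.012345679 → n_i = 9.000  → integer, n_i = 9 ✓

Only n_f = 4 gives an integer upper level, n_i = 9.

The transition is from n = 9 to n = 4 (emission).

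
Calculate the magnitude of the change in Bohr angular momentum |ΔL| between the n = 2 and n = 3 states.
1.055e-34 J·s (or 1ℏ)

In the Bohr model, L_n = nℏ where ℏ = 1.05457e-34 J·s.

L_3 = 3ℏ = 3.16371e-34 J·s
L_2 = 2ℏ = 2.10914e-34 J·s

ΔL = L_3 - L_2 = (3 - 2)ℏ = 1ℏ
ΔL = 1 × 1.05457e-34 J·s = 1.055e-34 J·s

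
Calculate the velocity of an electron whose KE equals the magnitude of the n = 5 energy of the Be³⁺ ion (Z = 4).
1.75015e+06 m/s (or 0.583789% of c)

The binding energy at n = 5 for Be³⁺ is:
E_5 = -13.6057 × 4²/5² = -8.70764800 eV
|E_5| = 8.70764800 eV

Convert to Joules:
KE = 8.70764800 eV × (1.602177 × 10⁻¹⁹ J/eV) = 1.3951193e-18 J

Using KE = ½mv²:
v = √(2·KE/m_e)
v = √(2 × 1.3951193e-18 J / 9.10938 × 10⁻³¹ kg)
v = 1.75015e+06 m/s

This is approximately 0.583789% the speed of light.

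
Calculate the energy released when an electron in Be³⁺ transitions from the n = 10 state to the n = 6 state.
3.870 eV

The energy levels are E_n = -13.6057 Z² eV / n².

Energy at n = 10: E_10 = -13.6057 × 4² / 10² = -2.176912 eV
Energy at n = 6: E_6 = -13.6057 × 4² / 6² = -6.046978 eV

For emission (electron falling to lower state), the photon energy is:
E_photon = E_10 - E_6 = |-2.176912 - (-6.046978)|
E_photon = 3.870 eV

This energy is carried away by the emitted photon.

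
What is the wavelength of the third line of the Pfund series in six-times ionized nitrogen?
76.296400 nm

The lines of a series are numbered from the longest wavelength (smallest ΔE) outward; the third line is the transition from n = n_f + 3 to n_f.
The Pfund series has all transitions ending at n_f = 5.

For N⁶⁺ (Z = 7), the third line (γ-line) is the jump from n = 8 to n = 5:
E_8 = -13.6057 × 7² / 8² = -10.41686406 eV
E_5 = -13.6057 × 7² / 5² = -26.66717200 eV
ΔE = E_8 - E_5 = 16.25030794 eV

λ = hc/E = 1239.84 eV·nm / 16.25030794 eV
λ = 76.296400 nm

This is the γ-line of the Pfund series in N⁶⁺.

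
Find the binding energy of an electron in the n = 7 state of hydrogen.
0.27767 eV

The ionization energy is the energy needed to remove the electron completely (n → ∞).

For hydrogen, E_n = -13.6057 eV / n².

At n = 7: E_7 = -13.6057 / 7² = -0.27766735 eV
At n = ∞: E_∞ = 0 eV

Ionization energy = E_∞ - E_7 = 0 - (-0.27766735) = 0.27766735 eV
Ionization energy ≈ 0.27767 eV

This is also called the binding energy of the electron in state n = 7.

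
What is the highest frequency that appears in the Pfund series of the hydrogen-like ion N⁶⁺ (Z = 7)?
6.4481e+15 Hz

The series limit corresponds to the transition from n = ∞ to n = 5.
This is the highest energy (shortest wavelength) transition in the Pfund series.

E_∞ = 0 eV
E_5 = -13.6057 × 7² / 5² = -26.667172 eV

Energy at series limit:
ΔE = E_∞ - E_5 = 0 - (-26.667172) = 26.667172 eV
E = 26.667172 eV × (1.602177 × 10⁻¹⁹ J/eV) = 4.272553e-18 J
f = E/h = 4.272553e-18 J / (6.62607 × 10⁻³⁴ J·s) = 6.4481e+15 Hz

This energy equals the ionization energy from the n = 5 state of N⁶⁺.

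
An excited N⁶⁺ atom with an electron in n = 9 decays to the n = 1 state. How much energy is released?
658.448691 eV

The energy levels are E_n = -13.6057 Z² eV / n².

Energy at n = 9: E_9 = -13.6057 × 7² / 9² = -8.230608642 eV
Energy at n = 1: E_1 = -13.6057 × 7² / 1² = -666.679300000 eV

For emission (electron falling to lower state), the photon energy is:
E_photon = E_9 - E_1 = |-8.230608642 - (-666.679300000)|
E_photon = 658.448691 eV

This energy is carried away by the emitted photon.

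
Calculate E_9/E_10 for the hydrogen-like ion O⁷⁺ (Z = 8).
1.23457

Using E_n = -13.6057 Z² / n² eV with Z = 8:

E_9 = -13.6057 × 8² / 9² = -870.7648 / 81 = -10.75018271605 eV
E_10 = -13.6057 × 8² / 10² = -870.7648 / 100 = -8.70764800000 eV

The ratio is:
E_9/E_10 = (-10.75018271605) / (-8.70764800000)
E_9/E_10 = (-870.7648/81) / (-870.7648/100)
E_9/E_10 = 100/81
E_9/E_10 = 1.23457
(Note: the Z² factors cancel in the ratio.)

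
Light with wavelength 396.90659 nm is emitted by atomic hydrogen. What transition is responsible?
n = 7 → n = 2

First, find the photon energy from the wavelength (hc = 1239.84 eV·nm):
E = hc/λ = 1239.84 eV·nm / 396.90659 nm = 3.1237577 eV

The energy levels of hydrogen satisfy E_n = -13.6057 / n² eV, so an emission n_i → n_f releases
ΔE = 13.6057 × (1/n_f² − 1/n_i²) eV.

Setting ΔE equal to the photon energy:
1/n_f² − 1/n_i² = 3.1237577 / 13.6057 = 0.22959184

Since 1/n_i² must be positive, we need 1/n_f² > 0.22959184, i.e. n_f ≤ 2. For each allowed n_f, solve n_i = (1/n_f² − 0.22959184)^(−1/2) and check whether it is a whole number:
  n_f = 1: 1/n_i² = 1.00000000 − 0.22959184 = 0.77040816 → n_i = 1.139  (not an integer) ✗
  n_f = 2: 1/n_i² = 0.25000000 − 0.22959184 = 0.02040816 → n_i = 7.000  → integer, n_i = 7 ✓

Only n_f = 2 gives an integer upper level, n_i = 7.

The transition is from n = 7 to n = 2 (emission).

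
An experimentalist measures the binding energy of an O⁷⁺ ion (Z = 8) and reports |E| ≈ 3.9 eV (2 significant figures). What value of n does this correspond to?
n = 15

The exact energy levels follow E_n = -13.6057 Z² / n² eV with Z = 8.

The measured value (-3.9 eV) is reported to only 2 significant figures, so we must test candidate n values and see which one matches to that precision.

Candidate energies:
  n = 13:  E = -13.6057 × 8² / 13² = -5.152454 eV
  n = 14:  E = -13.6057 × 8² / 14² = -4.442678 eV
  n = 15:  E = -13.6057 × 8² / 15² = -3.870066 eV  ← matches
  n = 16:  E = -13.6057 × 8² / 16² = -3.401425 eV
  n = 17:  E = -13.6057 × 8² / 17² = -3.013027 eV

Checking against the measurement of -3.9 eV (2 sig figs), only n = 15 agrees:
E_15 = -3.870066 eV, which rounds to -3.9 eV ✓

Therefore n = 15.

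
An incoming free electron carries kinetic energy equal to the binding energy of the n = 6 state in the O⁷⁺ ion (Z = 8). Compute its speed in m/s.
2.9169e+06 m/s (or 0.97% of c)

The binding energy at n = 6 for O⁷⁺ is:
E_6 = -13.6057 × 8²/6² = -24.187911 eV
|E_6| = 24.187911 eV

Convert to Joules:
KE = 24.187911 eV × (1.602177 × 10⁻¹⁹ J/eV) = 3.875331e-18 J

Using KE = ½mv²:
v = √(2·KE/m_e)
v = √(2 × 3.875331e-18 J / 9.10938 × 10⁻³¹ kg)
v = 2.9169e+06 m/s

This is approximately 0.97% the speed of light.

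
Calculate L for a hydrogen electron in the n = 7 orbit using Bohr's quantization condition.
7.3820e-34 J·s (or 7ℏ)

In the Bohr model, angular momentum is quantized:
L = nℏ

where ℏ = h/(2π) = 1.054572e-34 J·s

For n = 7:
L = 7 × 1.054572e-34 J·s
L = 7.3820e-34 J·s

This can also be written as L = 7ℏ.
The angular momentum is an integer multiple of the reduced Planck constant.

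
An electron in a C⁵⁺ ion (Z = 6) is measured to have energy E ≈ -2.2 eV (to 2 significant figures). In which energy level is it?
n = 15

The exact energy levels follow E_n = -13.6057 Z² / n² eV with Z = 6.

The measured value (-2.2 eV) is reported to only 2 significant figures, so we must test candidate n values and see which one matches to that precision.

Candidate energies:
  n = 13:  E = -13.6057 × 6² / 13² = -2.89826 eV
  n = 14:  E = -13.6057 × 6² / 14² = -2.49901 eV
  n = 15:  E = -13.6057 × 6² / 15² = -2.17691 eV  ← matches
  n = 16:  E = -13.6057 × 6² / 16² = -1.91330 eV
  n = 17:  E = -13.6057 × 6² / 17² = -1.69483 eV

Checking against the measurement of -2.2 eV (2 sig figs), only n = 15 agrees:
E_15 = -2.17691 eV, which rounds to -2.2 eV ✓

Therefore n = 15.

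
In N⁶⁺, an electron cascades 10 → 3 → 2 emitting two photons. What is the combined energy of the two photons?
160.003032 eV

The energy levels of N⁶⁺ are E_n = -13.6057 × 7² / n² eV.

First transition (10 → 3):
ΔE₁ = |E_3 - E_10|
ΔE₁ = |-74.075477777778 - (-6.666793000000)| = 67.408684778 eV

Second transition (3 → 2):
ΔE₂ = |E_2 - E_3|
ΔE₂ = |-166.669825000000 - (-74.075477777778)| = 92.594347222 eV

Total energy released:
E_total = ΔE₁ + ΔE₂ = 67.408684778 + 92.594347222 = 160.003032 eV

Note: This equals the direct transition 10 → 2: 160.003032 eV ✓
Energy is conserved regardless of the path taken.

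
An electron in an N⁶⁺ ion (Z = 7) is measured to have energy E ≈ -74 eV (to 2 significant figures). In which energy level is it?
n = 3

The exact energy levels follow E_n = -13.6057 Z² / n² eV with Z = 7.

The measured value (-74 eV) is reported to only 2 significant figures, so we must test candidate n values and see which one matches to that precision.

Candidate energies:
  n = 1:  E = -13.6057 × 7² / 1² = -666.67930 eV
  n = 2:  E = -13.6057 × 7² / 2² = -166.66983 eV
  n = 3:  E = -13.6057 × 7² / 3² = -74.07548 eV  ← matches
  n = 4:  E = -13.6057 × 7² / 4² = -41.66746 eV
  n = 5:  E = -13.6057 × 7² / 5² = -26.66717 eV

Checking against the measurement of -74 eV (2 sig figs), only n = 3 agrees:
E_3 = -74.07548 eV, which rounds to -74 eV ✓

Therefore n = 3.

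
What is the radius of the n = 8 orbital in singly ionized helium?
1.6934 nm (or 16.9337 Å)

The Bohr radius formula is:
r_n = n² a₀ / Z

where a₀ = 0.0529177 nm is the Bohr radius.

For He⁺ (Z = 2) at n = 8:
r_8 = 8² × 0.0529177 nm / 2
r_8 = 64 × 0.0529177 nm / 2
r_8 = 3.38673 nm / 2
r_8 = 1.6934 nm

The electron orbits at approximately 1.6934 nm from the nucleus.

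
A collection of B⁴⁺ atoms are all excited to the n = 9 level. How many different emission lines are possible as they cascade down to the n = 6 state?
6

The electron can occupy levels n = 6, 7, ..., 9 during de-excitation — that is m = 9 - 6 + 1 = 4 distinct levels.

The number of distinct spectral lines equals the number of ways to choose 2 of these m levels (each pair gives one possible emission transition):

Number of lines = m(m-1)/2 = 4×3/2 = 6

These correspond to all possible transitions between the 4 levels:
9 → 8, 9 → 7, 9 → 6, 8 → 7, 8 → 6, 7 → 6

Each transition produces a photon with a unique energy (and thus wavelength). This count does not depend on Z.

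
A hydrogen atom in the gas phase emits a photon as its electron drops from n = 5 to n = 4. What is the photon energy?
0.3061 eV

The energy levels are E_n = -13.6057 eV / n².

Energy at n = 5: E_5 = -13.6057 / 5² = -0.5442280 eV
Energy at n = 4: E_4 = -13.6057 / 4² = -0.8503563 eV

For emission (electron falling to lower state), the photon energy is:
E_photon = E_5 - E_4 = |-0.5442280 - (-0.8503563)|
E_photon = 0.3061 eV

This energy is carried away by the emitted photon.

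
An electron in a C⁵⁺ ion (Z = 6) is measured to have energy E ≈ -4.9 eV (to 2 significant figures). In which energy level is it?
n = 10

The exact energy levels follow E_n = -13.6057 Z² / n² eV with Z = 6.

The measured value (-4.9 eV) is reported to only 2 significant figures, so we must test candidate n values and see which one matches to that precision.

Candidate energies:
  n = 8:  E = -13.6057 × 6² / 8² = -7.65321 eV
  n = 9:  E = -13.6057 × 6² / 9² = -6.04698 eV
  n = 10:  E = -13.6057 × 6² / 10² = -4.89805 eV  ← matches
  n = 11:  E = -13.6057 × 6² / 11² = -4.04798 eV
  n = 12:  E = -13.6057 × 6² / 12² = -3.40143 eV

Checking against the measurement of -4.9 eV (2 sig figs), only n = 10 agrees:
E_10 = -4.89805 eV, which rounds to -4.9 eV ✓

Therefore n = 10.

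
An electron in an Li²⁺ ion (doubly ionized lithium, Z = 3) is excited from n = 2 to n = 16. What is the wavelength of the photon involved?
41.144 nm

First, find the transition energy using E_n = -13.6057 Z² / n² eV:
E_2 = -13.6057 × 3² / 2² = -30.61283 eV
E_16 = -13.6057 × 3² / 16² = -0.47833 eV

Photon energy: |ΔE| = |E_16 - E_2| = 30.13450 eV

Convert to wavelength using E = hc/λ with hc = 1239.84 eV·nm:
λ = hc/E = 1239.84 eV·nm / 30.13450 eV
λ = 41.144 nm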